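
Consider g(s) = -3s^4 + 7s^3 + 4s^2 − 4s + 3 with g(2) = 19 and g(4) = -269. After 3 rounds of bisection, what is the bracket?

[2.5, 2.75]

m = 3, g(m) = -27 (−); new bracket [2, 3]
m = 2.5, g(m) = 10.1875 (+); new bracket [2.5, 3]
m = 2.75, g(m) = -3.746094 (−); new bracket [2.5, 2.75]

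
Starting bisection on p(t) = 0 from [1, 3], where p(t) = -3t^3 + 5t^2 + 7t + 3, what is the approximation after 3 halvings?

2.75

m = 2, p(m) = 13 (+); new bracket [2, 3]
m = 2.5, p(m) = 4.875 (+); new bracket [2.5, 3]
m = 2.75, p(m) = -2.328125 (−); new bracket [2.5, 2.75]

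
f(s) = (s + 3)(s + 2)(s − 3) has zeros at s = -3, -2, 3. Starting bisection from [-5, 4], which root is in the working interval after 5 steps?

3

s = -0.5 gives f = -13.125, negative; keep [-0.5, 4]
s = 1.75 gives f = -22.265625, negative; keep [1.75, 4]
s = 2.875 gives f = -3.580078, negative; keep [2.875, 4]
s = 3.4375 gives f = 15.3142, positive; keep [2.875, 3.4375]
s = 3.15625 gives f = 4.9599, positive; keep [2.875, 3.15625]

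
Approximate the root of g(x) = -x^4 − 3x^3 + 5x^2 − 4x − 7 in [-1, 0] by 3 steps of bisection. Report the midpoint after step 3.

midpoint -0.5: g = -3.4375 < 0 → [-1, -0.5]
midpoint -0.75: g = -0.238281 < 0 → [-1, -0.75]
midpoint -0.875: g = 1.751709 > 0 → [-0.875, -0.75]

-0.875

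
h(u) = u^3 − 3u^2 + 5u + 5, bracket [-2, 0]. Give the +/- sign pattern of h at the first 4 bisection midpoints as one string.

m = -1, h(m) = -4 (−); new bracket [-1, 0]
m = -0.5, h(m) = 1.625 (+); new bracket [-1, -0.5]
m = -0.75, h(m) = -0.859375 (−); new bracket [-0.75, -0.5]
m = -0.625, h(m) = 0.459 (+); new bracket [-0.75, -0.625]

-+-+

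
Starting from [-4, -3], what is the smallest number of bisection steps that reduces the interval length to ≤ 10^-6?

20

Width after n steps is 1/2^n. Need 2^n ≥ 1/10^-6 = 1000000.
2^19 = 524288 < 1000000 ≤ 2^20 = 1048576, so n = 20.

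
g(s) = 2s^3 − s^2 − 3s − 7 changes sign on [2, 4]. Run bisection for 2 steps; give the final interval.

[2, 2.5]

m = 3, g(m) = 29 (+); new bracket [2, 3]
m = 2.5, g(m) = 10.5 (+); new bracket [2, 2.5]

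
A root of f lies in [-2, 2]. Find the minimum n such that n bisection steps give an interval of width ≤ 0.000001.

22

Width after n steps is 4/2^n. Need 2^n ≥ 4/0.000001 = 4000000.
2^21 = 2097152 < 4000000 ≤ 2^22 = 4194304, so n = 22.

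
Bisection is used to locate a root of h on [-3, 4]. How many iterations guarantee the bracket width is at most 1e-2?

10

Width after n steps is 7/2^n. Need 2^n ≥ 7/1e-2 = 700.
2^9 = 512 < 700 ≤ 2^10 = 1024, so n = 10.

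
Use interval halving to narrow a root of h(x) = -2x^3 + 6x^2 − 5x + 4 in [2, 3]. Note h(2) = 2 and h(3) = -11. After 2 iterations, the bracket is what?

x = 2.5 gives h = -2.25, negative; keep [2, 2.5]
x = 2.25 gives h = 0.34375, positive; keep [2.25, 2.5]

[2.25, 2.5]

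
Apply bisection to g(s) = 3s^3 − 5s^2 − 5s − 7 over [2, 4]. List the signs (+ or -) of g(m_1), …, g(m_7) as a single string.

midpoint 3: g = 14 > 0 → [2, 3]
midpoint 2.5: g = -3.875 < 0 → [2.5, 3]
midpoint 2.75: g = 3.828125 > 0 → [2.5, 2.75]
midpoint 2.625: g = -0.3145 < 0 → [2.625, 2.75]
midpoint 2.6875: g = 1.6819 > 0 → [2.625, 2.6875]
midpoint 2.65625: g = 0.6653 > 0 → [2.625, 2.65625]
midpoint 2.640625: g = 0.1708 > 0 → [2.625, 2.640625]

+-+-+++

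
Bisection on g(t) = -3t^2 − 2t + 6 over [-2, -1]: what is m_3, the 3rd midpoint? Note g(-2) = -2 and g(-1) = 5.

-1.875

g(-1.5) = 2.25 > 0, so the root lies in [-2, -1.5]
g(-1.75) = 0.3125 > 0, so the root lies in [-2, -1.75]
g(-1.875) = -0.796875 < 0, so the root lies in [-1.875, -1.75]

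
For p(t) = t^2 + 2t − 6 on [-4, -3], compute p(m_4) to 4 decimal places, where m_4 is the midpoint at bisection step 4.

0.2227

m = -3.5, p(m) = -0.75 (−); new bracket [-4, -3.5]
m = -3.75, p(m) = 0.5625 (+); new bracket [-3.75, -3.5]
m = -3.625, p(m) = -0.109375 (−); new bracket [-3.75, -3.625]
m = -3.6875, p(m) = 0.2227 (+); new bracket [-3.6875, -3.625]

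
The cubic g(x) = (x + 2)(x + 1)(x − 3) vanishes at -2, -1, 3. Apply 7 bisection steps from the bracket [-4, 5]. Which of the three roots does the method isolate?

3

m = 0.5, g(m) = -9.375 (−); new bracket [0.5, 5]
m = 2.75, g(m) = -4.453125 (−); new bracket [2.75, 5]
m = 3.875, g(m) = 25.060547 (+); new bracket [2.75, 3.875]
m = 3.3125, g(m) = 7.1594 (+); new bracket [2.75, 3.3125]
m = 3.03125, g(m) = 0.6338 (+); new bracket [2.75, 3.03125]
m = 2.890625, g(m) = -2.0811 (−); new bracket [2.890625, 3.03125]
m = 2.9609375, g(m) = -0.7676 (−); new bracket [2.9609375, 3.03125]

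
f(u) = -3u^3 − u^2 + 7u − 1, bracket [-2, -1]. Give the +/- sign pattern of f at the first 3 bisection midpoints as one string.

m = -1.5, f(m) = -3.625 (−); new bracket [-2, -1.5]
m = -1.75, f(m) = -0.234375 (−); new bracket [-2, -1.75]
m = -1.875, f(m) = 2.134766 (+); new bracket [-1.875, -1.75]

--+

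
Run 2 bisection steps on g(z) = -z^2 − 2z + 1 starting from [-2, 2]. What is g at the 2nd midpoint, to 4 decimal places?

m = 0, g(m) = 1 (+); new bracket [0, 2]
m = 1, g(m) = -2 (−); new bracket [0, 1]

-2.0000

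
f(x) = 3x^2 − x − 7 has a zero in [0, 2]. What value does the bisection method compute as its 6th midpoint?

1.71875

m = 1, f(m) = -5 (−); new bracket [1, 2]
m = 1.5, f(m) = -1.75 (−); new bracket [1.5, 2]
m = 1.75, f(m) = 0.4375 (+); new bracket [1.5, 1.75]
m = 1.625, f(m) = -0.7031 (−); new bracket [1.625, 1.75]
m = 1.6875, f(m) = -0.1445 (−); new bracket [1.6875, 1.75]
m = 1.71875, f(m) = 0.1436 (+); new bracket [1.6875, 1.71875]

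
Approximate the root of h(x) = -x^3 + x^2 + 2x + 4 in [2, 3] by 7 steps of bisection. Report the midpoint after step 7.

x = 2.5 gives h = -0.375, negative; keep [2, 2.5]
x = 2.25 gives h = 2.171875, positive; keep [2.25, 2.5]
x = 2.375 gives h = 0.994141, positive; keep [2.375, 2.5]
x = 2.4375 gives h = 0.3342, positive; keep [2.4375, 2.5]
x = 2.46875 gives h = -0.0141, negative; keep [2.4375, 2.46875]
x = 2.453125 gives h = 0.1616, positive; keep [2.453125, 2.46875]
x = 2.4609375 gives h = 0.0741, positive; keep [2.4609375, 2.46875]

2.4609375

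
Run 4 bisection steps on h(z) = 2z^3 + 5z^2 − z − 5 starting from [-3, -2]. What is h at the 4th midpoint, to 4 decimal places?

z = -2.5 gives h = -2.5, negative; keep [-2.5, -2]
z = -2.25 gives h = -0.21875, negative; keep [-2.25, -2]
z = -2.125 gives h = 0.511719, positive; keep [-2.25, -2.125]
z = -2.1875 gives h = 0.1782, positive; keep [-2.25, -2.1875]

0.1782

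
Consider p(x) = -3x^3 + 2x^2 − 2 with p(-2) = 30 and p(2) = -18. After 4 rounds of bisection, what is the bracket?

x = 0 gives p = -2, negative; keep [-2, 0]
x = -1 gives p = 3, positive; keep [-1, 0]
x = -0.5 gives p = -1.125, negative; keep [-1, -0.5]
x = -0.75 gives p = 0.3906, positive; keep [-0.75, -0.5]

[-0.75, -0.5]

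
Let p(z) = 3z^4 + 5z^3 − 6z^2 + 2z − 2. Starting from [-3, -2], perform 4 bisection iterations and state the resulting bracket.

z = -2.5 gives p = -5.4375, negative; keep [-3, -2.5]
z = -2.75 gives p = 14.714844, positive; keep [-2.75, -2.5]
z = -2.625 gives p = 3.408936, positive; keep [-2.625, -2.5]
z = -2.5625 gives p = -1.3024, negative; keep [-2.625, -2.5625]

[-2.625, -2.5625]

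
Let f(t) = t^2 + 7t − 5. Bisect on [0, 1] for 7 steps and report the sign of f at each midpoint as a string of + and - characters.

f(0.5) = -1.25 < 0, so the root lies in [0.5, 1]
f(0.75) = 0.8125 > 0, so the root lies in [0.5, 0.75]
f(0.625) = -0.234375 < 0, so the root lies in [0.625, 0.75]
f(0.6875) = 0.2852 > 0, so the root lies in [0.625, 0.6875]
f(0.65625) = 0.0244 > 0, so the root lies in [0.625, 0.65625]
f(0.640625) = -0.1052 < 0, so the root lies in [0.640625, 0.65625]
f(0.6484375) = -0.0405 < 0, so the root lies in [0.6484375, 0.65625]

-+-++--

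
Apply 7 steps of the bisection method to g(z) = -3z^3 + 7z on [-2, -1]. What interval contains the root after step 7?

midpoint -1.5: g = -0.375 < 0 → [-2, -1.5]
midpoint -1.75: g = 3.828125 > 0 → [-1.75, -1.5]
midpoint -1.625: g = 1.498047 > 0 → [-1.625, -1.5]
midpoint -1.5625: g = 0.5066 > 0 → [-1.5625, -1.5]
midpoint -1.53125: g = 0.0523 > 0 → [-1.53125, -1.5]
midpoint -1.515625: g = -0.1647 < 0 → [-1.53125, -1.515625]
midpoint -1.5234375: g = -0.057 < 0 → [-1.53125, -1.5234375]

[-1.53125, -1.5234375]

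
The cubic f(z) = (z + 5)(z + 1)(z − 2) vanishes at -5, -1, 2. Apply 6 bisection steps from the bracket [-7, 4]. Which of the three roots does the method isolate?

z = -1.5 gives f = 6.125, positive; keep [-7, -1.5]
z = -4.25 gives f = 15.234375, positive; keep [-7, -4.25]
z = -5.625 gives f = -22.041016, negative; keep [-5.625, -4.25]
z = -4.9375 gives f = 1.7073, positive; keep [-5.625, -4.9375]
z = -5.28125 gives f = -8.7674, negative; keep [-5.28125, -4.9375]
z = -5.109375 gives f = -3.1954, negative; keep [-5.109375, -4.9375]

-5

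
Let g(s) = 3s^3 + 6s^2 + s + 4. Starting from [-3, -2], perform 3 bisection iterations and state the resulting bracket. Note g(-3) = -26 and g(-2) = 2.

[-2.25, -2.125]

m = -2.5, g(m) = -7.875 (−); new bracket [-2.5, -2]
m = -2.25, g(m) = -2.046875 (−); new bracket [-2.25, -2]
m = -2.125, g(m) = 0.181641 (+); new bracket [-2.25, -2.125]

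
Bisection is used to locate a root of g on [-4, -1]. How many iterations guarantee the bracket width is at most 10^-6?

22

Width after n steps is 3/2^n. Need 2^n ≥ 3/10^-6 = 3000000.
2^21 = 2097152 < 3000000 ≤ 2^22 = 4194304, so n = 22.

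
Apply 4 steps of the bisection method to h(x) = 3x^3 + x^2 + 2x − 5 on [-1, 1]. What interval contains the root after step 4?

x = 0 gives h = -5, negative; keep [0, 1]
x = 0.5 gives h = -3.375, negative; keep [0.5, 1]
x = 0.75 gives h = -1.671875, negative; keep [0.75, 1]
x = 0.875 gives h = -0.4746, negative; keep [0.875, 1]

[0.875, 1]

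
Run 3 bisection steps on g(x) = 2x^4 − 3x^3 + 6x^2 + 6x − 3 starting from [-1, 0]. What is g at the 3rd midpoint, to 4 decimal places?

-0.4741

m = -0.5, g(m) = -4 (−); new bracket [-1, -0.5]
m = -0.75, g(m) = -2.226562 (−); new bracket [-1, -0.75]
m = -0.875, g(m) = -0.474121 (−); new bracket [-1, -0.875]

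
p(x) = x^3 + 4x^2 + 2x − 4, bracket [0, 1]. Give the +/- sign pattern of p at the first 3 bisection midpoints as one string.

p(0.5) = -1.875 < 0, so the root lies in [0.5, 1]
p(0.75) = 0.171875 > 0, so the root lies in [0.5, 0.75]
p(0.625) = -0.943359 < 0, so the root lies in [0.625, 0.75]

-+-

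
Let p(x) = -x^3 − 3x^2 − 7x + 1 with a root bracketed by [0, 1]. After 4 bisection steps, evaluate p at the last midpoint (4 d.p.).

-0.4246

x = 0.5 gives p = -3.375, negative; keep [0, 0.5]
x = 0.25 gives p = -0.953125, negative; keep [0, 0.25]
x = 0.125 gives p = 0.076172, positive; keep [0.125, 0.25]
x = 0.1875 gives p = -0.4246, negative; keep [0.125, 0.1875]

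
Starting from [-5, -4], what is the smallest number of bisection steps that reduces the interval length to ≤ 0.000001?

20

Width after n steps is 1/2^n. Need 2^n ≥ 1/0.000001 = 1000000.
2^19 = 524288 < 1000000 ≤ 2^20 = 1048576, so n = 20.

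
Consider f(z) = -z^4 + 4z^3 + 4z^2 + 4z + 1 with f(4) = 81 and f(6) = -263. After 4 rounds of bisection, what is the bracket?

m = 5, f(m) = -4 (−); new bracket [4, 5]
m = 4.5, f(m) = 54.4375 (+); new bracket [4.5, 5]
m = 4.75, f(m) = 29.871094 (+); new bracket [4.75, 5]
m = 4.875, f(m) = 14.1873 (+); new bracket [4.875, 5]

[4.875, 5]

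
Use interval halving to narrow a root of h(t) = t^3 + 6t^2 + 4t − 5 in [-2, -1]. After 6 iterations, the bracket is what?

midpoint -1.5: h = -0.875 < 0 → [-2, -1.5]
midpoint -1.75: h = 1.015625 > 0 → [-1.75, -1.5]
midpoint -1.625: h = 0.052734 > 0 → [-1.625, -1.5]
midpoint -1.5625: h = -0.4163 < 0 → [-1.625, -1.5625]
midpoint -1.59375: h = -0.183 < 0 → [-1.625, -1.59375]
midpoint -1.609375: h = -0.0654 < 0 → [-1.625, -1.609375]

[-1.625, -1.609375]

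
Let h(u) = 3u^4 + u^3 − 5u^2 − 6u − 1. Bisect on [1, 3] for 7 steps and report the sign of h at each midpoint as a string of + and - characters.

h(2) = 23 > 0, so the root lies in [1, 2]
h(1.5) = -2.6875 < 0, so the root lies in [1.5, 2]
h(1.75) = 6.683594 > 0, so the root lies in [1.5, 1.75]
h(1.625) = 1.2566 > 0, so the root lies in [1.5, 1.625]
h(1.5625) = -0.8859 < 0, so the root lies in [1.5625, 1.625]
h(1.59375) = 0.1409 > 0, so the root lies in [1.5625, 1.59375]
h(1.578125) = -0.3834 < 0, so the root lies in [1.578125, 1.59375]

+-++-+-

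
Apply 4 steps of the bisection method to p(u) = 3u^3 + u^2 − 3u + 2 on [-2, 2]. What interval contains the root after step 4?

p(0) = 2 > 0, so the root lies in [-2, 0]
p(-1) = 3 > 0, so the root lies in [-2, -1]
p(-1.5) = -1.375 < 0, so the root lies in [-1.5, -1]
p(-1.25) = 1.4531 > 0, so the root lies in [-1.5, -1.25]

[-1.5, -1.25]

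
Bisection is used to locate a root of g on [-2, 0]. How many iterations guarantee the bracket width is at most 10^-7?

25

Width after n steps is 2/2^n. Need 2^n ≥ 2/10^-7 = 20000000.
2^24 = 16777216 < 20000000 ≤ 2^25 = 33554432, so n = 25.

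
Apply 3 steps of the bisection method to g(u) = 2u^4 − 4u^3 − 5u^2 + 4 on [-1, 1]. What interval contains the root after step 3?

g(0) = 4 > 0, so the root lies in [0, 1]
g(0.5) = 2.375 > 0, so the root lies in [0.5, 1]
g(0.75) = 0.132812 > 0, so the root lies in [0.75, 1]

[0.75, 1]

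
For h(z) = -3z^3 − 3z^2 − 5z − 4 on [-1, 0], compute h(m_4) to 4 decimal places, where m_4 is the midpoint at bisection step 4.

-0.3088

z = -0.5 gives h = -1.875, negative; keep [-1, -0.5]
z = -0.75 gives h = -0.671875, negative; keep [-1, -0.75]
z = -0.875 gives h = 0.087891, positive; keep [-0.875, -0.75]
z = -0.8125 gives h = -0.3088, negative; keep [-0.875, -0.8125]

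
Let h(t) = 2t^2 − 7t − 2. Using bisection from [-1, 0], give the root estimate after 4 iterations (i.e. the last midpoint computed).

m = -0.5, h(m) = 2 (+); new bracket [-0.5, 0]
m = -0.25, h(m) = -0.125 (−); new bracket [-0.5, -0.25]
m = -0.375, h(m) = 0.90625 (+); new bracket [-0.375, -0.25]
m = -0.3125, h(m) = 0.3828 (+); new bracket [-0.3125, -0.25]

-0.3125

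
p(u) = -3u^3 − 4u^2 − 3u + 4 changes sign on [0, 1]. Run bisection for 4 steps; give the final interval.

p(0.5) = 1.125 > 0, so the root lies in [0.5, 1]
p(0.75) = -1.765625 < 0, so the root lies in [0.5, 0.75]
p(0.625) = -0.169922 < 0, so the root lies in [0.5, 0.625]
p(0.5625) = 0.5129 > 0, so the root lies in [0.5625, 0.625]

[0.5625, 0.625]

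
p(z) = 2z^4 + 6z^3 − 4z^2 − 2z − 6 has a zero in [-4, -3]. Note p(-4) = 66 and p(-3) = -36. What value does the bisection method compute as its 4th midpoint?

p(-3.5) = -5.125 < 0, so the root lies in [-4, -3.5]
p(-3.75) = 24.351562 > 0, so the root lies in [-3.75, -3.5]
p(-3.625) = 8.230957 > 0, so the root lies in [-3.625, -3.5]
p(-3.5625) = 1.2242 > 0, so the root lies in [-3.5625, -3.5]

-3.5625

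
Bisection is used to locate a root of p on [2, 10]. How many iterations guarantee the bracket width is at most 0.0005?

Width after n steps is 8/2^n. Need 2^n ≥ 8/0.0005 = 16000.
2^13 = 8192 < 16000 ≤ 2^14 = 16384, so n = 14.

14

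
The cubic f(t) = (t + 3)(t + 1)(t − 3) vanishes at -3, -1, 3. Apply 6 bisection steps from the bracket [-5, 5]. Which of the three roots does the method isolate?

midpoint 0: f = -9 < 0 → [0, 5]
midpoint 2.5: f = -9.625 < 0 → [2.5, 5]
midpoint 3.75: f = 24.046875 > 0 → [2.5, 3.75]
midpoint 3.125: f = 3.1582 > 0 → [2.5, 3.125]
midpoint 2.8125: f = -4.155 < 0 → [2.8125, 3.125]
midpoint 2.96875: f = -0.7403 < 0 → [2.96875, 3.125]

3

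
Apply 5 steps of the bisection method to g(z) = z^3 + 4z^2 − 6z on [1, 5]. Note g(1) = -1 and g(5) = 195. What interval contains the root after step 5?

g(3) = 45 > 0, so the root lies in [1, 3]
g(2) = 12 > 0, so the root lies in [1, 2]
g(1.5) = 3.375 > 0, so the root lies in [1, 1.5]
g(1.25) = 0.7031 > 0, so the root lies in [1, 1.25]
g(1.125) = -0.2637 < 0, so the root lies in [1.125, 1.25]

[1.125, 1.25]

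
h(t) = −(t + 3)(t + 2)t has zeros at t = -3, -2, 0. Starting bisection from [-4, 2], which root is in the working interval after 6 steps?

h(-1) = 2 > 0, so the root lies in [-1, 2]
h(0.5) = -4.375 < 0, so the root lies in [-1, 0.5]
h(-0.25) = 1.203125 > 0, so the root lies in [-0.25, 0.5]
h(0.125) = -0.8301 < 0, so the root lies in [-0.25, 0.125]
h(-0.0625) = 0.3557 > 0, so the root lies in [-0.0625, 0.125]
h(0.03125) = -0.1924 < 0, so the root lies in [-0.0625, 0.03125]

0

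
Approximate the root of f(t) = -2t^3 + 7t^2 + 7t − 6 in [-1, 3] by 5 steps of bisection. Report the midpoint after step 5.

midpoint 1: f = 6 > 0 → [-1, 1]
midpoint 0: f = -6 < 0 → [0, 1]
midpoint 0.5: f = -1 < 0 → [0.5, 1]
midpoint 0.75: f = 2.3438 > 0 → [0.5, 0.75]
midpoint 0.625: f = 0.6211 > 0 → [0.5, 0.625]

0.625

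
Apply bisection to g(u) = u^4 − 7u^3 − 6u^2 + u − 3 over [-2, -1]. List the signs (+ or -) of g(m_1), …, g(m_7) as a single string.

midpoint -1.5: g = 10.6875 > 0 → [-1.5, -1]
midpoint -1.25: g = 2.488281 > 0 → [-1.25, -1]
midpoint -1.125: g = -0.150146 < 0 → [-1.25, -1.125]
midpoint -1.1875: g = 1.062 > 0 → [-1.1875, -1.125]
midpoint -1.15625: g = 0.4303 > 0 → [-1.15625, -1.125]
midpoint -1.140625: g = 0.1338 > 0 → [-1.140625, -1.125]
midpoint -1.1328125: g = -0.0097 < 0 → [-1.140625, -1.1328125]

++-+++-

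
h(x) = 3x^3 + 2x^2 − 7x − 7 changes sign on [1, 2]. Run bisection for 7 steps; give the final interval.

[1.6328125, 1.640625]

h(1.5) = -2.875 < 0, so the root lies in [1.5, 2]
h(1.75) = 2.953125 > 0, so the root lies in [1.5, 1.75]
h(1.625) = -0.220703 < 0, so the root lies in [1.625, 1.75]
h(1.6875) = 1.2991 > 0, so the root lies in [1.625, 1.6875]
h(1.65625) = 0.5227 > 0, so the root lies in [1.625, 1.65625]
h(1.640625) = 0.1469 > 0, so the root lies in [1.625, 1.640625]
h(1.6328125) = -0.0379 < 0, so the root lies in [1.6328125, 1.640625]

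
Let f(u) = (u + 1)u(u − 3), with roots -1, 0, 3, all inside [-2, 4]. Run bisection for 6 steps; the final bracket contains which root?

f(1) = -4 < 0, so the root lies in [1, 4]
f(2.5) = -4.375 < 0, so the root lies in [2.5, 4]
f(3.25) = 3.453125 > 0, so the root lies in [2.5, 3.25]
f(2.875) = -1.3926 < 0, so the root lies in [2.875, 3.25]
f(3.0625) = 0.7776 > 0, so the root lies in [2.875, 3.0625]
f(2.96875) = -0.3682 < 0, so the root lies in [2.96875, 3.0625]

3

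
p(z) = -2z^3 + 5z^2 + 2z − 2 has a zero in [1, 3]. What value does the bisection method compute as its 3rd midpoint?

2.75

z = 2 gives p = 6, positive; keep [2, 3]
z = 2.5 gives p = 3, positive; keep [2.5, 3]
z = 2.75 gives p = -0.28125, negative; keep [2.5, 2.75]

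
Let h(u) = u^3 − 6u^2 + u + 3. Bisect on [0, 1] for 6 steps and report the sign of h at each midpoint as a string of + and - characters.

++-+++

h(0.5) = 2.125 > 0, so the root lies in [0.5, 1]
h(0.75) = 0.796875 > 0, so the root lies in [0.75, 1]
h(0.875) = -0.048828 < 0, so the root lies in [0.75, 0.875]
h(0.8125) = 0.3879 > 0, so the root lies in [0.8125, 0.875]
h(0.84375) = 0.1729 > 0, so the root lies in [0.84375, 0.875]
h(0.859375) = 0.0629 > 0, so the root lies in [0.859375, 0.875]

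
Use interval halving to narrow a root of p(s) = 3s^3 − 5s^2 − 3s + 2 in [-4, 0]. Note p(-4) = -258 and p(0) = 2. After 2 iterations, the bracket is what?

[-1, 0]

m = -2, p(m) = -36 (−); new bracket [-2, 0]
m = -1, p(m) = -3 (−); new bracket [-1, 0]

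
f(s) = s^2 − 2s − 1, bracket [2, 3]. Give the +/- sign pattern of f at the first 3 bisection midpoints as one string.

+--

m = 2.5, f(m) = 0.25 (+); new bracket [2, 2.5]
m = 2.25, f(m) = -0.4375 (−); new bracket [2.25, 2.5]
m = 2.375, f(m) = -0.109375 (−); new bracket [2.375, 2.5]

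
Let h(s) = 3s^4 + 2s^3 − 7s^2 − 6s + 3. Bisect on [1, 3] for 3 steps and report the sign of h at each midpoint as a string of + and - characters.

++-

s = 2 gives h = 27, positive; keep [1, 2]
s = 1.5 gives h = 0.1875, positive; keep [1, 1.5]
s = 1.25 gives h = -4.207031, negative; keep [1.25, 1.5]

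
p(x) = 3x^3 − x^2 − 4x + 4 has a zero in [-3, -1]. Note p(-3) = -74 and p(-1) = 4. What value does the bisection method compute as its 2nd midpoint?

m = -2, p(m) = -16 (−); new bracket [-2, -1]
m = -1.5, p(m) = -2.375 (−); new bracket [-1.5, -1]

-1.5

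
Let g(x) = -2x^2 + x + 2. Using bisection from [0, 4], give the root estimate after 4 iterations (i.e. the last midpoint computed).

1.25

midpoint 2: g = -4 < 0 → [0, 2]
midpoint 1: g = 1 > 0 → [1, 2]
midpoint 1.5: g = -1 < 0 → [1, 1.5]
midpoint 1.25: g = 0.125 > 0 → [1.25, 1.5]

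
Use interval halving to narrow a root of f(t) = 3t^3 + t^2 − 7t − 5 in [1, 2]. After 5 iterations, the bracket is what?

[1.65625, 1.6875]

f(1.5) = -3.125 < 0, so the root lies in [1.5, 2]
f(1.75) = 1.890625 > 0, so the root lies in [1.5, 1.75]
f(1.625) = -0.861328 < 0, so the root lies in [1.625, 1.75]
f(1.6875) = 0.4514 > 0, so the root lies in [1.625, 1.6875]
f(1.65625) = -0.2205 < 0, so the root lies in [1.65625, 1.6875]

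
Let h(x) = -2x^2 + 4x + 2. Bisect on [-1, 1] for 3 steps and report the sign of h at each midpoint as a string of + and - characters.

+-+

x = 0 gives h = 2, positive; keep [-1, 0]
x = -0.5 gives h = -0.5, negative; keep [-0.5, 0]
x = -0.25 gives h = 0.875, positive; keep [-0.5, -0.25]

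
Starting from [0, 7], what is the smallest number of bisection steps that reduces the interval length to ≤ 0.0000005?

Width after n steps is 7/2^n. Need 2^n ≥ 7/0.0000005 = 14000000.
2^23 = 8388608 < 14000000 ≤ 2^24 = 16777216, so n = 24.

24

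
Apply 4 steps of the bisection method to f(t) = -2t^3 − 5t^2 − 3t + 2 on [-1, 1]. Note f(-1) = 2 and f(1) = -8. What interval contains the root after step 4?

m = 0, f(m) = 2 (+); new bracket [0, 1]
m = 0.5, f(m) = -1 (−); new bracket [0, 0.5]
m = 0.25, f(m) = 0.90625 (+); new bracket [0.25, 0.5]
m = 0.375, f(m) = 0.0664 (+); new bracket [0.375, 0.5]

[0.375, 0.5]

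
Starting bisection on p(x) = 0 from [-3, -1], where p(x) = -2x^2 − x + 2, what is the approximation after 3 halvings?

p(-2) = -4 < 0, so the root lies in [-2, -1]
p(-1.5) = -1 < 0, so the root lies in [-1.5, -1]
p(-1.25) = 0.125 > 0, so the root lies in [-1.5, -1.25]

-1.25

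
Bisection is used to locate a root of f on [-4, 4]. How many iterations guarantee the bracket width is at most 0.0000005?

24

Width after n steps is 8/2^n. Need 2^n ≥ 8/0.0000005 = 16000000.
2^23 = 8388608 < 16000000 ≤ 2^24 = 16777216, so n = 24.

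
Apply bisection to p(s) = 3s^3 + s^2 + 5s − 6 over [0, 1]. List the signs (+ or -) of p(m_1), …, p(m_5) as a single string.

m = 0.5, p(m) = -2.875 (−); new bracket [0.5, 1]
m = 0.75, p(m) = -0.421875 (−); new bracket [0.75, 1]
m = 0.875, p(m) = 1.150391 (+); new bracket [0.75, 0.875]
m = 0.8125, p(m) = 0.3318 (+); new bracket [0.75, 0.8125]
m = 0.78125, p(m) = -0.0529 (−); new bracket [0.78125, 0.8125]

--++-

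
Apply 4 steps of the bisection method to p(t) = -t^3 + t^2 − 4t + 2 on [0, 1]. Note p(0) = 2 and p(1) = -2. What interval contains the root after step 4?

m = 0.5, p(m) = 0.125 (+); new bracket [0.5, 1]
m = 0.75, p(m) = -0.859375 (−); new bracket [0.5, 0.75]
m = 0.625, p(m) = -0.353516 (−); new bracket [0.5, 0.625]
m = 0.5625, p(m) = -0.1116 (−); new bracket [0.5, 0.5625]

[0.5, 0.5625]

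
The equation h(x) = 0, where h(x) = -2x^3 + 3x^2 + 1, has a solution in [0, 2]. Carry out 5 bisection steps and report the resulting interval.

midpoint 1: h = 2 > 0 → [1, 2]
midpoint 1.5: h = 1 > 0 → [1.5, 2]
midpoint 1.75: h = -0.53125 < 0 → [1.5, 1.75]
midpoint 1.625: h = 0.3398 > 0 → [1.625, 1.75]
midpoint 1.6875: h = -0.0679 < 0 → [1.625, 1.6875]

[1.625, 1.6875]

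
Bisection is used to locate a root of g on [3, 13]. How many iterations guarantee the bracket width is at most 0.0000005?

25

Width after n steps is 10/2^n. Need 2^n ≥ 10/0.0000005 = 20000000.
2^24 = 16777216 < 20000000 ≤ 2^25 = 33554432, so n = 25.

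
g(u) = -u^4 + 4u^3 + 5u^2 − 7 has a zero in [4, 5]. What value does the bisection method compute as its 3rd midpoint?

4.875

m = 4.5, g(m) = 48.6875 (+); new bracket [4.5, 5]
m = 4.75, g(m) = 25.433594 (+); new bracket [4.75, 5]
m = 4.875, g(m) = 10.452881 (+); new bracket [4.875, 5]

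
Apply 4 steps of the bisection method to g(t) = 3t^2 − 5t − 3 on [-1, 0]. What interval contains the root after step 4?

[-0.5, -0.4375]

t = -0.5 gives g = 0.25, positive; keep [-0.5, 0]
t = -0.25 gives g = -1.5625, negative; keep [-0.5, -0.25]
t = -0.375 gives g = -0.703125, negative; keep [-0.5, -0.375]
t = -0.4375 gives g = -0.2383, negative; keep [-0.5, -0.4375]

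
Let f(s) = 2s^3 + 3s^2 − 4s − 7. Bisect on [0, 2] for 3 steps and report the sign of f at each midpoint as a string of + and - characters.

midpoint 1: f = -6 < 0 → [1, 2]
midpoint 1.5: f = 0.5 > 0 → [1, 1.5]
midpoint 1.25: f = -3.40625 < 0 → [1.25, 1.5]

-+-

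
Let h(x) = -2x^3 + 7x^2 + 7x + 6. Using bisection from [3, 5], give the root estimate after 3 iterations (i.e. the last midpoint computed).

4.25

h(4) = 18 > 0, so the root lies in [4, 5]
h(4.5) = -3 < 0, so the root lies in [4, 4.5]
h(4.25) = 8.65625 > 0, so the root lies in [4.25, 4.5]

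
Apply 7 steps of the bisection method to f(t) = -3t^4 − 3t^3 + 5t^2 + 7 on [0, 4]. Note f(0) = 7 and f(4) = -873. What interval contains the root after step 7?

m = 2, f(m) = -45 (−); new bracket [0, 2]
m = 1, f(m) = 6 (+); new bracket [1, 2]
m = 1.5, f(m) = -7.0625 (−); new bracket [1, 1.5]
m = 1.25, f(m) = 1.6289 (+); new bracket [1.25, 1.5]
m = 1.375, f(m) = -2.0691 (−); new bracket [1.25, 1.375]
m = 1.3125, f(m) = -0.0723 (−); new bracket [1.25, 1.3125]
m = 1.28125, f(m) = 0.8135 (+); new bracket [1.28125, 1.3125]

[1.28125, 1.3125]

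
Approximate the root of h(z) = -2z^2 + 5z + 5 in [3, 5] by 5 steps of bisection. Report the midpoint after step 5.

m = 4, h(m) = -7 (−); new bracket [3, 4]
m = 3.5, h(m) = -2 (−); new bracket [3, 3.5]
m = 3.25, h(m) = 0.125 (+); new bracket [3.25, 3.5]
m = 3.375, h(m) = -0.9062 (−); new bracket [3.25, 3.375]
m = 3.3125, h(m) = -0.3828 (−); new bracket [3.25, 3.3125]

3.3125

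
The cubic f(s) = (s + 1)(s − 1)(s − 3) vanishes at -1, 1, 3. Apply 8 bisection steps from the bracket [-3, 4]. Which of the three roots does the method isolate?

midpoint 0.5: f = 1.875 > 0 → [-3, 0.5]
midpoint -1.25: f = -2.390625 < 0 → [-1.25, 0.5]
midpoint -0.375: f = 2.900391 > 0 → [-1.25, -0.375]
midpoint -0.8125: f = 1.2957 > 0 → [-1.25, -0.8125]
midpoint -1.03125: f = -0.2559 < 0 → [-1.03125, -0.8125]
midpoint -0.921875: f = 0.5889 > 0 → [-1.03125, -0.921875]
midpoint -0.9765625: f = 0.1842 > 0 → [-1.03125, -0.9765625]
midpoint -1.00390625: f = -0.0313 < 0 → [-1.00390625, -0.9765625]

-1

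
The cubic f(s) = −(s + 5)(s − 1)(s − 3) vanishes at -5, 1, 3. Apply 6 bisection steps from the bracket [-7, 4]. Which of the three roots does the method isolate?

midpoint -1.5: f = -39.375 < 0 → [-7, -1.5]
midpoint -4.25: f = -28.546875 < 0 → [-7, -4.25]
midpoint -5.625: f = 35.712891 > 0 → [-5.625, -4.25]
midpoint -4.9375: f = -2.9456 < 0 → [-5.625, -4.9375]
midpoint -5.28125: f = 14.6297 > 0 → [-5.28125, -4.9375]
midpoint -5.109375: f = 5.4188 > 0 → [-5.109375, -4.9375]

-5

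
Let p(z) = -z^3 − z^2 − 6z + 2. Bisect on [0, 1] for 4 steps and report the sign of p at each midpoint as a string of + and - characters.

midpoint 0.5: p = -1.375 < 0 → [0, 0.5]
midpoint 0.25: p = 0.421875 > 0 → [0.25, 0.5]
midpoint 0.375: p = -0.443359 < 0 → [0.25, 0.375]
midpoint 0.3125: p = -0.0032 < 0 → [0.25, 0.3125]

-+--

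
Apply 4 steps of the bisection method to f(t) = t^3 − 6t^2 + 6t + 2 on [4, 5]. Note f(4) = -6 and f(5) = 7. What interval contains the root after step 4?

[4.5625, 4.625]

midpoint 4.5: f = -1.375 < 0 → [4.5, 5]
midpoint 4.75: f = 2.296875 > 0 → [4.5, 4.75]
midpoint 4.625: f = 0.337891 > 0 → [4.5, 4.625]
midpoint 4.5625: f = -0.5486 < 0 → [4.5625, 4.625]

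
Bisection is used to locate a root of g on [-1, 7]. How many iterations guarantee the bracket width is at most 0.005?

Width after n steps is 8/2^n. Need 2^n ≥ 8/0.005 = 1600.
2^10 = 1024 < 1600 ≤ 2^11 = 2048, so n = 11.

11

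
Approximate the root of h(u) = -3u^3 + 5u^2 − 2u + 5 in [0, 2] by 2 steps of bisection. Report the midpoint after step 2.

1.5

midpoint 1: h = 5 > 0 → [1, 2]
midpoint 1.5: h = 3.125 > 0 → [1.5, 2]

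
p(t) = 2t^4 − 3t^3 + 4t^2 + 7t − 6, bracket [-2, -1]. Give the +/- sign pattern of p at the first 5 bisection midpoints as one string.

++-+-

p(-1.5) = 12.75 > 0, so the root lies in [-1.5, -1]
p(-1.25) = 2.242188 > 0, so the root lies in [-1.25, -1]
p(-1.125) = -1.337402 < 0, so the root lies in [-1.25, -1.125]
p(-1.1875) = 0.3289 > 0, so the root lies in [-1.1875, -1.125]
p(-1.15625) = -0.534 < 0, so the root lies in [-1.1875, -1.15625]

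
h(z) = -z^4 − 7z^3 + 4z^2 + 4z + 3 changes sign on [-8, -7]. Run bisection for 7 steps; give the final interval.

[-7.4765625, -7.46875]

midpoint -7.5: h = -12.9375 < 0 → [-7.5, -7]
midpoint -7.25: h = 88.980469 > 0 → [-7.5, -7.25]
midpoint -7.375: h = 40.638428 > 0 → [-7.5, -7.375]
midpoint -7.4375: h = 14.5212 > 0 → [-7.5, -7.4375]
midpoint -7.46875: h = 0.9616 > 0 → [-7.5, -7.46875]
midpoint -7.484375: h = -5.9452 < 0 → [-7.484375, -7.46875]
midpoint -7.4765625: h = -2.4811 < 0 → [-7.4765625, -7.46875]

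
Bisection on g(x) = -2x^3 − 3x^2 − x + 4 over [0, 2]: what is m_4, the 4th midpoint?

g(1) = -2 < 0, so the root lies in [0, 1]
g(0.5) = 2.5 > 0, so the root lies in [0.5, 1]
g(0.75) = 0.71875 > 0, so the root lies in [0.75, 1]
g(0.875) = -0.5117 < 0, so the root lies in [0.75, 0.875]

0.875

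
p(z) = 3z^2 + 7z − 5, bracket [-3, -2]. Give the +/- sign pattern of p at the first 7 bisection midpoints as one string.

---+-++

midpoint -2.5: p = -3.75 < 0 → [-3, -2.5]
midpoint -2.75: p = -1.5625 < 0 → [-3, -2.75]
midpoint -2.875: p = -0.328125 < 0 → [-3, -2.875]
midpoint -2.9375: p = 0.3242 > 0 → [-2.9375, -2.875]
midpoint -2.90625: p = -0.0049 < 0 → [-2.9375, -2.90625]
midpoint -2.921875: p = 0.1589 > 0 → [-2.921875, -2.90625]
midpoint -2.9140625: p = 0.0768 > 0 → [-2.9140625, -2.90625]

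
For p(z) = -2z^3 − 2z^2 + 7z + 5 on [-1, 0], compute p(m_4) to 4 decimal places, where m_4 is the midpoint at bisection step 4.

m = -0.5, p(m) = 1.25 (+); new bracket [-1, -0.5]
m = -0.75, p(m) = -0.53125 (−); new bracket [-0.75, -0.5]
m = -0.625, p(m) = 0.332031 (+); new bracket [-0.75, -0.625]
m = -0.6875, p(m) = -0.1079 (−); new bracket [-0.6875, -0.625]

-0.1079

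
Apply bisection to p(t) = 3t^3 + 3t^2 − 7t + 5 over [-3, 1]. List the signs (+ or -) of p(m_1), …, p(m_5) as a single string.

++-+-

p(-1) = 12 > 0, so the root lies in [-3, -1]
p(-2) = 7 > 0, so the root lies in [-3, -2]
p(-2.5) = -5.625 < 0, so the root lies in [-2.5, -2]
p(-2.25) = 1.7656 > 0, so the root lies in [-2.5, -2.25]
p(-2.375) = -1.6426 < 0, so the root lies in [-2.375, -2.25]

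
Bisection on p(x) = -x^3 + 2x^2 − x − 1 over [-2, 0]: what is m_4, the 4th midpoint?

x = -1 gives p = 3, positive; keep [-1, 0]
x = -0.5 gives p = 0.125, positive; keep [-0.5, 0]
x = -0.25 gives p = -0.609375, negative; keep [-0.5, -0.25]
x = -0.375 gives p = -0.291, negative; keep [-0.5, -0.375]

-0.375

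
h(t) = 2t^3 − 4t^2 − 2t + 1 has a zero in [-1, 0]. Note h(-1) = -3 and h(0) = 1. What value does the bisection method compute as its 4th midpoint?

midpoint -0.5: h = 0.75 > 0 → [-1, -0.5]
midpoint -0.75: h = -0.59375 < 0 → [-0.75, -0.5]
midpoint -0.625: h = 0.199219 > 0 → [-0.75, -0.625]
midpoint -0.6875: h = -0.1655 < 0 → [-0.6875, -0.625]

-0.6875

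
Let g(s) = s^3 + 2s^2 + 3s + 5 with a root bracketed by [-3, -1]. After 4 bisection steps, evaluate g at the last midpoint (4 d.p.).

midpoint -2: g = -1 < 0 → [-2, -1]
midpoint -1.5: g = 1.625 > 0 → [-2, -1.5]
midpoint -1.75: g = 0.515625 > 0 → [-2, -1.75]
midpoint -1.875: g = -0.1855 < 0 → [-1.875, -1.75]

-0.1855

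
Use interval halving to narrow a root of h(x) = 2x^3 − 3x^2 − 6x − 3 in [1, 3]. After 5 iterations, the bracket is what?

x = 2 gives h = -11, negative; keep [2, 3]
x = 2.5 gives h = -5.5, negative; keep [2.5, 3]
x = 2.75 gives h = -0.59375, negative; keep [2.75, 3]
x = 2.875 gives h = 2.4805, positive; keep [2.75, 2.875]
x = 2.8125 gives h = 0.8892, positive; keep [2.75, 2.8125]

[2.75, 2.8125]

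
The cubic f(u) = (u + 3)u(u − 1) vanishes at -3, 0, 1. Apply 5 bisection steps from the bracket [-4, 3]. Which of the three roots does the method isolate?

-3

f(-0.5) = 1.875 > 0, so the root lies in [-4, -0.5]
f(-2.25) = 5.484375 > 0, so the root lies in [-4, -2.25]
f(-3.125) = -1.611328 < 0, so the root lies in [-3.125, -2.25]
f(-2.6875) = 3.0969 > 0, so the root lies in [-3.125, -2.6875]
f(-2.90625) = 1.0643 > 0, so the root lies in [-3.125, -2.90625]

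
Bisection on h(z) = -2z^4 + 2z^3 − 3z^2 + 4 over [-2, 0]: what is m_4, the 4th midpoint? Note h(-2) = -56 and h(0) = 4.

-0.875

midpoint -1: h = -3 < 0 → [-1, 0]
midpoint -0.5: h = 2.875 > 0 → [-1, -0.5]
midpoint -0.75: h = 0.835938 > 0 → [-1, -0.75]
midpoint -0.875: h = -0.8091 < 0 → [-0.875, -0.75]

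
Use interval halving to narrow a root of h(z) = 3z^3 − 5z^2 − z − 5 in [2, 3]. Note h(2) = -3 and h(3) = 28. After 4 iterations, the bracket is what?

z = 2.5 gives h = 8.125, positive; keep [2, 2.5]
z = 2.25 gives h = 1.609375, positive; keep [2, 2.25]
z = 2.125 gives h = -0.916016, negative; keep [2.125, 2.25]
z = 2.1875 gives h = 0.2893, positive; keep [2.125, 2.1875]

[2.125, 2.1875]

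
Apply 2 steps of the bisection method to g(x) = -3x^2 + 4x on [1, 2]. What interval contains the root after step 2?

midpoint 1.5: g = -0.75 < 0 → [1, 1.5]
midpoint 1.25: g = 0.3125 > 0 → [1.25, 1.5]

[1.25, 1.5]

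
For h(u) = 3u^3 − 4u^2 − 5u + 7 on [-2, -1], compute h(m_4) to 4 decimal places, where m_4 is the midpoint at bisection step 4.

-0.1111

m = -1.5, h(m) = -4.625 (−); new bracket [-1.5, -1]
m = -1.25, h(m) = 1.140625 (+); new bracket [-1.5, -1.25]
m = -1.375, h(m) = -1.486328 (−); new bracket [-1.375, -1.25]
m = -1.3125, h(m) = -0.1111 (−); new bracket [-1.3125, -1.25]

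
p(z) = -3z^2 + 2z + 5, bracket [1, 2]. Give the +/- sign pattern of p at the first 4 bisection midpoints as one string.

p(1.5) = 1.25 > 0, so the root lies in [1.5, 2]
p(1.75) = -0.6875 < 0, so the root lies in [1.5, 1.75]
p(1.625) = 0.328125 > 0, so the root lies in [1.625, 1.75]
p(1.6875) = -0.168 < 0, so the root lies in [1.625, 1.6875]

+-+-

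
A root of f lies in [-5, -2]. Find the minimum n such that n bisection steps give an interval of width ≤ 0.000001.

22

Width after n steps is 3/2^n. Need 2^n ≥ 3/0.000001 = 3000000.
2^21 = 2097152 < 3000000 ≤ 2^22 = 4194304, so n = 22.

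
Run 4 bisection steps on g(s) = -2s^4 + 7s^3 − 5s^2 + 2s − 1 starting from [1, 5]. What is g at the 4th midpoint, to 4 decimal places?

-2.1172

m = 3, g(m) = -13 (−); new bracket [1, 3]
m = 2, g(m) = 7 (+); new bracket [2, 3]
m = 2.5, g(m) = 4 (+); new bracket [2.5, 3]
m = 2.75, g(m) = -2.1172 (−); new bracket [2.5, 2.75]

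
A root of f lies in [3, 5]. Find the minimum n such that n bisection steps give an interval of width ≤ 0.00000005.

Width after n steps is 2/2^n. Need 2^n ≥ 2/0.00000005 = 40000000.
2^25 = 33554432 < 40000000 ≤ 2^26 = 67108864, so n = 26.

26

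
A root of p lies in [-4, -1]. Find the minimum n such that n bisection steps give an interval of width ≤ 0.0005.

13

Width after n steps is 3/2^n. Need 2^n ≥ 3/0.0005 = 6000.
2^12 = 4096 < 6000 ≤ 2^13 = 8192, so n = 13.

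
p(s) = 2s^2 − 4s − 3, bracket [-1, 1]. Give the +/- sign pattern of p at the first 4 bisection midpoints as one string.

p(0) = -3 < 0, so the root lies in [-1, 0]
p(-0.5) = -0.5 < 0, so the root lies in [-1, -0.5]
p(-0.75) = 1.125 > 0, so the root lies in [-0.75, -0.5]
p(-0.625) = 0.2812 > 0, so the root lies in [-0.625, -0.5]

--++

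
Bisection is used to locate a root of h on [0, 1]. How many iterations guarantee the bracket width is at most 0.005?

8

Width after n steps is 1/2^n. Need 2^n ≥ 1/0.005 = 200.
2^7 = 128 < 200 ≤ 2^8 = 256, so n = 8.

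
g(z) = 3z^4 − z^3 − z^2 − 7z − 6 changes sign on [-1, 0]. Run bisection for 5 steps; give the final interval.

m = -0.5, g(m) = -2.4375 (−); new bracket [-1, -0.5]
m = -0.75, g(m) = 0.058594 (+); new bracket [-0.75, -0.5]
m = -0.625, g(m) = -1.313721 (−); new bracket [-0.75, -0.625]
m = -0.6875, g(m) = -0.665 (−); new bracket [-0.75, -0.6875]
m = -0.71875, g(m) = -0.3134 (−); new bracket [-0.75, -0.71875]

[-0.75, -0.71875]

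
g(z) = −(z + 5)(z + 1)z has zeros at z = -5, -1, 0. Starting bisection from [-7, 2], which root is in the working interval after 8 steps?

g(-2.5) = -9.375 < 0, so the root lies in [-7, -2.5]
g(-4.75) = -4.453125 < 0, so the root lies in [-7, -4.75]
g(-5.875) = 25.060547 > 0, so the root lies in [-5.875, -4.75]
g(-5.3125) = 7.1594 > 0, so the root lies in [-5.3125, -4.75]
g(-5.03125) = 0.6338 > 0, so the root lies in [-5.03125, -4.75]
g(-4.890625) = -2.0811 < 0, so the root lies in [-5.03125, -4.890625]
g(-4.9609375) = -0.7676 < 0, so the root lies in [-5.03125, -4.9609375]
g(-4.99609375) = -0.078 < 0, so the root lies in [-5.03125, -4.99609375]

-5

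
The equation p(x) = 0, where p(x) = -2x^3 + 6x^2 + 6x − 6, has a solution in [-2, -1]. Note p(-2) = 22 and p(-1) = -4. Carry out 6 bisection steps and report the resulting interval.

m = -1.5, p(m) = 5.25 (+); new bracket [-1.5, -1]
m = -1.25, p(m) = -0.21875 (−); new bracket [-1.5, -1.25]
m = -1.375, p(m) = 2.292969 (+); new bracket [-1.375, -1.25]
m = -1.3125, p(m) = 0.9829 (+); new bracket [-1.3125, -1.25]
m = -1.28125, p(m) = 0.3687 (+); new bracket [-1.28125, -1.25]
m = -1.265625, p(m) = 0.0717 (+); new bracket [-1.265625, -1.25]

[-1.265625, -1.25]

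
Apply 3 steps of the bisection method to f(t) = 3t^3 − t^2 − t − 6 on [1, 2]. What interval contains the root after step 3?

midpoint 1.5: f = 0.375 > 0 → [1, 1.5]
midpoint 1.25: f = -2.953125 < 0 → [1.25, 1.5]
midpoint 1.375: f = -1.466797 < 0 → [1.375, 1.5]

[1.375, 1.5]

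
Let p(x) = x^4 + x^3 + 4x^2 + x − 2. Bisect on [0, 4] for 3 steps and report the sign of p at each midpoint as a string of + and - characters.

m = 2, p(m) = 40 (+); new bracket [0, 2]
m = 1, p(m) = 5 (+); new bracket [0, 1]
m = 0.5, p(m) = -0.3125 (−); new bracket [0.5, 1]

++-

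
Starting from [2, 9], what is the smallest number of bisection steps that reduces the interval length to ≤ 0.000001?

Width after n steps is 7/2^n. Need 2^n ≥ 7/0.000001 = 7000000.
2^22 = 4194304 < 7000000 ≤ 2^23 = 8388608, so n = 23.

23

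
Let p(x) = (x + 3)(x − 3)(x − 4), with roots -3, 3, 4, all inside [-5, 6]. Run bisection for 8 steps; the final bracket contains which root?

-3

x = 0.5 gives p = 30.625, positive; keep [-5, 0.5]
x = -2.25 gives p = 24.609375, positive; keep [-5, -2.25]
x = -3.625 gives p = -31.572266, negative; keep [-3.625, -2.25]
x = -2.9375 gives p = 2.5745, positive; keep [-3.625, -2.9375]
x = -3.28125 gives p = -12.8631, negative; keep [-3.28125, -2.9375]
x = -3.109375 gives p = -4.7506, negative; keep [-3.109375, -2.9375]
x = -3.0234375 gives p = -0.9915, negative; keep [-3.0234375, -2.9375]
x = -2.98046875 gives p = 0.8154, positive; keep [-3.0234375, -2.98046875]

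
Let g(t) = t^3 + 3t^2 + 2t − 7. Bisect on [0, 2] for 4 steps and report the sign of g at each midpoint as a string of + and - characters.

-+++

t = 1 gives g = -1, negative; keep [1, 2]
t = 1.5 gives g = 6.125, positive; keep [1, 1.5]
t = 1.25 gives g = 2.140625, positive; keep [1, 1.25]
t = 1.125 gives g = 0.4707, positive; keep [1, 1.125]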